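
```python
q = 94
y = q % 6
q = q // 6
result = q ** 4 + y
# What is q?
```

Trace:
`q = 94` → q = 94
`y = q % 6` → y = 4
`q = q // 6` → q = 15
`result = q ** 4 + y` → result = 50629
So q = 15

Answer: 15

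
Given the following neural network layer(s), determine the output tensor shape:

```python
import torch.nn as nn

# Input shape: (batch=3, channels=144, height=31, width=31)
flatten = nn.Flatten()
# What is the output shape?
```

Input: (3, 144, 31, 31) -> Output: (3, 138384)

Answer: (3, 138384)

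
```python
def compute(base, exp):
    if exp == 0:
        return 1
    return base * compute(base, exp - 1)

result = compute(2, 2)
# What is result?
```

compute(2, 2) = 2 * 2 = 4

Answer: 4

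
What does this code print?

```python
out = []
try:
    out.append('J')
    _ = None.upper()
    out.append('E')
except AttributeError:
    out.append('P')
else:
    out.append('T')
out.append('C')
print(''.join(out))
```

Execution trace: 'J' (try body) → 'P' (except AttributeError) → 'C' (after the try/except). Output: JPC

Answer: JPC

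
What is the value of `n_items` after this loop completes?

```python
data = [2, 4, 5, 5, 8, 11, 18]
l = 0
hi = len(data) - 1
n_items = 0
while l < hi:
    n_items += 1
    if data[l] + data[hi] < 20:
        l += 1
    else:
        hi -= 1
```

Steps to find pair summing to 20
`n_items` takes the values: 0 → 1 → 2 → 3 → 4 → 5 → 6

Answer: 6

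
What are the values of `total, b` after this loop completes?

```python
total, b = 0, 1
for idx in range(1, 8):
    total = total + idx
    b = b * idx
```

Sum and factorial of 1 to 7
`total, b` takes the values: (0, 1) → (1, 1) → (3, 1) → (3, 2) → (6, 2) → (6, 6) → (10, 6) → (10, 24) → (15, 24) → (15, 120) → (21, 120) → (21, 720) → (28, 720) → (28, 5040)

Answer: 28, 5040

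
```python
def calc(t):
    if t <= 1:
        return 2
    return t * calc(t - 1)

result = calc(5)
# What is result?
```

calc(5) = 5 * 4 * 3 * 2 * 2 = 240

Answer: 240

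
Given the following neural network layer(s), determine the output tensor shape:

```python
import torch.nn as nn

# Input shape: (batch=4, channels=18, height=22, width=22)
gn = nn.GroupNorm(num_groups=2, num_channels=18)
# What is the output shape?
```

Input: (4, 18, 22, 22) -> Output: (4, 18, 22, 22)

Answer: (4, 18, 22, 22)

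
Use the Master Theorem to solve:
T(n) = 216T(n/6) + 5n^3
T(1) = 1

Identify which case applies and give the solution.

a=216, b=6, f(n)=5n^3. log_6(216) = 3. Since c=3 = 3, Case 2 applies: T(n) = Θ(n^log_b(a) · log n) = O(n^3 log n).

Answer: O(n^3 log n) - Case 2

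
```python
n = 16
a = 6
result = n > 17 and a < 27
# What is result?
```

Trace:
`n = 16` → n = 16
`a = 6` → a = 6
`result = n > 17 and a < 27` → result = False
So result = False

Answer: False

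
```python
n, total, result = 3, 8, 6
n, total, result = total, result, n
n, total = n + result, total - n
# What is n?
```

Trace:
`n, total, result = 3, 8, 6` → n = 3; total = 8; result = 6
`n, total, result = total, result, n` → n = 8; total = 6; result = 3
`n, total = n + result, total - n` → n = 11; total = -2
So n = 11

Answer: 11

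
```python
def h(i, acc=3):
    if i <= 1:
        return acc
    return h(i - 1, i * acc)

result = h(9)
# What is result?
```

Accumulator trace (n, acc): (9, 3) -> (8, 27) -> (7, 216) -> (6, 1512) -> (5, 9072) -> (4, 45360) -> (3, 181440) -> (2, 544320) -> (1, 1088640) -> return 1088640

Answer: 1088640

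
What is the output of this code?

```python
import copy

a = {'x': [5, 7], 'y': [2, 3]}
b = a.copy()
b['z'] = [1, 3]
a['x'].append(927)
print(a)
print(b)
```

Key concept: shallow copy of dict with mutable values.
Step by step:
`a = {'x': [5, 7], 'y': [2, 3]}` → a = {'x': [5, 7], 'y': [2, 3]}
`b = a.copy()` → b = {'x': [5, 7], 'y': [2, 3]}
`b['z'] = [1, 3]` → b = {'x': [5, 7], 'y': [2, 3], 'z': [1, 3]}
`a['x'].append(927)` → a = {'x': [5, 7, 927], 'y': [2, 3]}; b = {'x': [5, 7, 927], 'y': [2, 3], 'z': [1, 3]}
`print(a)` → prints {'x': [5, 7, 927], 'y': [2, 3]}
`print(b)` → prints {'x': [5, 7, 927], 'y': [2, 3], 'z': [1, 3]}

Answer:
{'x': [5, 7, 927], 'y': [2, 3]}
{'x': [5, 7, 927], 'y': [2, 3], 'z': [1, 3]}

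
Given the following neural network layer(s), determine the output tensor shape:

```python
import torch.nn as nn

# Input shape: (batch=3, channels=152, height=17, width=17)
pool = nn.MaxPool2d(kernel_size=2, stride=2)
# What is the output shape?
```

Input: (3, 152, 17, 17) -> Output: (3, 152, 8, 8)

Answer: (3, 152, 8, 8)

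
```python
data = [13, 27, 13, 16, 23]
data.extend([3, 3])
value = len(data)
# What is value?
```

Trace:
`data = [13, 27, 13, 16, 23]` → data = [13, 27, 13, 16, 23]
`data.extend([3, 3])` → data = [13, 27, 13, 16, 23, 3, 3]
`value = len(data)` → value = 7
So value = 7

Answer: 7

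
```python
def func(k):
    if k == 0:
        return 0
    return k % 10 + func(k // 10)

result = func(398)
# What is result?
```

Sum of digits of 398: 8 + 9 + 3 = 20

Answer: 20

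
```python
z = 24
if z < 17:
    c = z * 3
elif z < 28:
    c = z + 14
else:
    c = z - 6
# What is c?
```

Trace:
`z = 24` → z = 24
`if z < 17: ...` → z < 17 is False, z < 28 is True → c = 38
So c = 38

Answer: 38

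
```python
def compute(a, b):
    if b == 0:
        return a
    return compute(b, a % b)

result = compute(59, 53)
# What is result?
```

compute(59, 53) -> compute(53, 6) -> compute(6, 5) -> compute(5, 1) -> compute(1, 0) -> 1

Answer: 1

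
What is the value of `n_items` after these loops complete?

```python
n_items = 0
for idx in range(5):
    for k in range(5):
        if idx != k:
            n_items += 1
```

5² - 5 (exclude diagonal)
`n_items` takes the values: 0 → 1 → 2 → 3 → 4 → 5 → 6 → 7 → 8 → 9 → 10 → 11 → 12 → 13 → 14 → 15 → 16 → 17 → 18 → 19 → 20

Answer: 20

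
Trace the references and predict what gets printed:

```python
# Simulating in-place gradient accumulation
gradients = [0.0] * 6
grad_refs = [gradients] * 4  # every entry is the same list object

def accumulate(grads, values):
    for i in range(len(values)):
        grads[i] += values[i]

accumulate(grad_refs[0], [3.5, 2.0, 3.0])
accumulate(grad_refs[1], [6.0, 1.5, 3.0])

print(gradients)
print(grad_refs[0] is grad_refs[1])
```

Key concept: gradient accumulation aliasing.
Step by step:
`gradients = [0.0] * 6` → gradients = [0.0, 0.0, 0.0, 0.0, 0.0, 0.0]
`grad_refs = [gradients] * 4` → grad_refs = [[0.0, 0.0, 0.0, 0.0, 0.0, 0.0], [0.0, 0.0, 0.0, 0.0, 0.0, 0.0], [0.0, 0.0, 0.0, 0.0, 0.0, 0.0], [0.0, 0.0, 0.0, 0.0, 0.0, 0.0]]
`accumulate(grad_refs[0], [3.5, 2.0, 3.0])` → gradients = [3.5, 2.0, 3.0, 0.0, 0.0, 0.0]; grad_refs = [[3.5, 2.0, 3.0, 0.0, 0.0, 0.0], [3.5, 2.0, 3.0, 0.0, 0.0, 0.0], [3.5, 2.0, 3.0, 0.0, 0.0, 0.0], [3.5, 2.0, 3.0, 0.0, 0.0, 0.0]]
`accumulate(grad_refs[1], [6.0, 1.5, 3.0])` → gradients = [9.5, 3.5, 6.0, 0.0, 0.0, 0.0]; grad_refs = [[9.5, 3.5, 6.0, 0.0, 0.0, 0.0], [9.5, 3.5, 6.0, 0.0, 0.0, 0.0], [9.5, 3.5, 6.0, 0.0, 0.0, 0.0], [9.5, 3.5, 6.0, 0.0, 0.0, 0.0]]
`print(gradients)` → prints [9.5, 3.5, 6.0, 0.0, 0.0, 0.0]
`print(grad_refs[0] is grad_refs[1])` → prints True

Answer:
[9.5, 3.5, 6.0, 0.0, 0.0, 0.0]
True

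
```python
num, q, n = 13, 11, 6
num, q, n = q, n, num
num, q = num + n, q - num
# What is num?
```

Trace:
`num, q, n = 13, 11, 6` → num = 13; q = 11; n = 6
`num, q, n = q, n, num` → num = 11; q = 6; n = 13
`num, q = num + n, q - num` → num = 24; q = -5
So num = 24

Answer: 24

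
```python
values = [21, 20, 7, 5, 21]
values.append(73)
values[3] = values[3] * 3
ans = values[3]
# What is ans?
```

Trace:
`values = [21, 20, 7, 5, 21]` → values = [21, 20, 7, 5, 21]
`values.append(73)` → values = [21, 20, 7, 5, 21, 73]
`values[3] = values[3] * 3` → values = [21, 20, 7, 15, 21, 73]
`ans = values[3]` → ans = 15
So ans = 15

Answer: 15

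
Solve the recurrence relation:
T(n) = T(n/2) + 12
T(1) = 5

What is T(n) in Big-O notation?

Each step divides n by 2 and adds 12. After log_2(n) steps we reach T(1)=5. So T(n) = 12·log_2(n) + 5 = O(log n).

Answer: O(log n)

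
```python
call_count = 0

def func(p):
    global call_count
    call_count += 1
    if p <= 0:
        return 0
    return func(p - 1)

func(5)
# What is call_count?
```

Linear recursion stepping by 1: 6 calls from p=5 down to ≤0.

Answer: 6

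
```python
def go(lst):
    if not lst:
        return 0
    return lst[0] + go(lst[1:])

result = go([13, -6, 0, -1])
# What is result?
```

13 + (-6) + 0 + (-1) + 0 = 6

Answer: 6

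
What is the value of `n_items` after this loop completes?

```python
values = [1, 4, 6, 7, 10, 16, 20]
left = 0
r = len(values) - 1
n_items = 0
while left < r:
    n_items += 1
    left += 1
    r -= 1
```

Iterations until pointers meet (list length 7)
`n_items` takes the values: 0 → 1 → 2 → 3

Answer: 3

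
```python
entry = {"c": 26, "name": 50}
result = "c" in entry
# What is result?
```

Trace:
`entry = {"c": 26, "name": 50}` → entry = {'c': 26, 'name': 50}
`result = "c" in entry` → result = True
So result = True

Answer: True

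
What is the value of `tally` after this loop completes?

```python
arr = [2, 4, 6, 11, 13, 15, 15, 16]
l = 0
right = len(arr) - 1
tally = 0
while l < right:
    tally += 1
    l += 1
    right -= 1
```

Iterations until pointers meet (list length 8)
`tally` takes the values: 0 → 1 → 2 → 3 → 4

Answer: 4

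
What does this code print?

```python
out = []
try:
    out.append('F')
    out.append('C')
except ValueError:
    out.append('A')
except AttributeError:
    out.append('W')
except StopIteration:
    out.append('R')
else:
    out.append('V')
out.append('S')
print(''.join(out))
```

Execution trace: 'F' (try body) → 'C' (try body, no exception) → 'V' (else) → 'S' (after the try/except). Output: FCVS

Answer: FCVS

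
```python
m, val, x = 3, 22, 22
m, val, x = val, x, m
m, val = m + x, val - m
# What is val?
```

Trace:
`m, val, x = 3, 22, 22` → m = 3; val = 22; x = 22
`m, val, x = val, x, m` → m = 22; val = 22; x = 3
`m, val = m + x, val - m` → m = 25; val = 0
So val = 0

Answer: 0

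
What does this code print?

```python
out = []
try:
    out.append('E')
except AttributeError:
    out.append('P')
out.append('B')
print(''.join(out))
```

Execution trace: 'E' (try body, no exception) → 'B' (after the try/except). Output: EB

Answer: EB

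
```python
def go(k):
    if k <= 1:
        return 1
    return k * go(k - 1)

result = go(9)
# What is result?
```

go(9) = 9 * 8 * 7 * 6 * 5 * 4 * 3 * 2 * 1 = 362880

Answer: 362880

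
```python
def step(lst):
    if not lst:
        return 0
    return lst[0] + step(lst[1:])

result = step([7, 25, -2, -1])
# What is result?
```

7 + 25 + (-2) + (-1) + 0 = 29

Answer: 29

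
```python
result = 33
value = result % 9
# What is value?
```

Trace:
`result = 33` → result = 33
`value = result % 9` → value = 6
So value = 6

Answer: 6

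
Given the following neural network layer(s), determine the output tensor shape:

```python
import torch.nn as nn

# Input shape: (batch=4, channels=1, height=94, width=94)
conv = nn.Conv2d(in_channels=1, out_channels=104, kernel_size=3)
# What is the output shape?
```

Input: (4, 1, 94, 94) -> Output: (4, 104, 92, 92)

Answer: (4, 104, 92, 92)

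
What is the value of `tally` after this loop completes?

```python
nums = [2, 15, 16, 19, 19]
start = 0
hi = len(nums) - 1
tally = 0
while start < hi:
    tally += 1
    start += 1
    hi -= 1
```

Iterations until pointers meet (list length 5)
`tally` takes the values: 0 → 1 → 2

Answer: 2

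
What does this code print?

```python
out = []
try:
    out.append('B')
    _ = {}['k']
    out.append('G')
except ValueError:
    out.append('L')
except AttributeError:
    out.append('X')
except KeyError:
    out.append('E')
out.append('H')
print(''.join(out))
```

Execution trace: 'B' (try body) → 'E' (except KeyError) → 'H' (after the try/except). Output: BEH

Answer: BEH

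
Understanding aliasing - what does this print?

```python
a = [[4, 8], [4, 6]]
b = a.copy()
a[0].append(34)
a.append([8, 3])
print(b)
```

Key concept: shallow copy with nested lists.
Step by step:
`a = [[4, 8], [4, 6]]` → a = [[4, 8], [4, 6]]
`b = a.copy()` → b = [[4, 8], [4, 6]]
`a[0].append(34)` → a = [[4, 8, 34], [4, 6]]; b = [[4, 8, 34], [4, 6]]
`a.append([8, 3])` → a = [[4, 8, 34], [4, 6], [8, 3]]
`print(b)` → prints [[4, 8, 34], [4, 6]]

Answer: [[4, 8, 34], [4, 6]]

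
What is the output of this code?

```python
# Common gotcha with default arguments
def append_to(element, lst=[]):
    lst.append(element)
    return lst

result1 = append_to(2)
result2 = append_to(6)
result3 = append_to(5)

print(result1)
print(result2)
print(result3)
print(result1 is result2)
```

Key concept: mutable default argument gotcha.
Step by step:
`result1 = append_to(2)` → result1 = [2]
`result2 = append_to(6)` → result1 = [2, 6] (same object as result2); result2 = [2, 6] (same object as result1)
`result3 = append_to(5)` → result1 = [2, 6, 5] (same object as result2, result3); result2 = [2, 6, 5] (same object as result1, result3); result3 = [2, 6, 5] (same object as result1, result2)
`print(result1)` → prints [2, 6, 5]
`print(result2)` → prints [2, 6, 5]
`print(result3)` → prints [2, 6, 5]
`print(result1 is result2)` → prints True

Answer:
[2, 6, 5]
[2, 6, 5]
[2, 6, 5]
True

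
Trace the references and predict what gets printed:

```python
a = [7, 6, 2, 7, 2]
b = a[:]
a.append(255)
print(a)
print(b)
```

Key concept: slice [:] creates copy.
Step by step:
`a = [7, 6, 2, 7, 2]` → a = [7, 6, 2, 7, 2]
`b = a[:]` → b = [7, 6, 2, 7, 2]
`a.append(255)` → a = [7, 6, 2, 7, 2, 255]
`print(a)` → prints [7, 6, 2, 7, 2, 255]
`print(b)` → prints [7, 6, 2, 7, 2]

Answer:
[7, 6, 2, 7, 2, 255]
[7, 6, 2, 7, 2]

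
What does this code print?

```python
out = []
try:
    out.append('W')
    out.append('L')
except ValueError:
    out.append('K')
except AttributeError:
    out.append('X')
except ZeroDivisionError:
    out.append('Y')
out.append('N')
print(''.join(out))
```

Execution trace: 'W' (try body) → 'L' (try body, no exception) → 'N' (after the try/except). Output: WLN

Answer: WLN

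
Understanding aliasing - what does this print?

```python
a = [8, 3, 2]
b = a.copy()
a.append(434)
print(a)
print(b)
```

Key concept: list.copy() creates independent copy.
Step by step:
`a = [8, 3, 2]` → a = [8, 3, 2]
`b = a.copy()` → b = [8, 3, 2]
`a.append(434)` → a = [8, 3, 2, 434]
`print(a)` → prints [8, 3, 2, 434]
`print(b)` → prints [8, 3, 2]

Answer:
[8, 3, 2, 434]
[8, 3, 2]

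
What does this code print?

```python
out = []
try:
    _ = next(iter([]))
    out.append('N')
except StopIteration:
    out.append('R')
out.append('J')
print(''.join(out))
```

Execution trace: 'R' (except StopIteration) → 'J' (after the try/except). Output: RJ

Answer: RJ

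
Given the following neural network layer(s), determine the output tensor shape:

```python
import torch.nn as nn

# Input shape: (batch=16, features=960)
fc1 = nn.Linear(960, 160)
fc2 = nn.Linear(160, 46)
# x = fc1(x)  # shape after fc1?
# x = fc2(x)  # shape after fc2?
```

Input: (16, 960) -> after fc1: (16, 160) -> Output: (16, 46)

Answer: (16, 46)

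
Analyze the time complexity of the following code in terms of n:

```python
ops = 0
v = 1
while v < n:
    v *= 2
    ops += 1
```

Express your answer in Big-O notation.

Each loop level contributes: log n. Multiplying the contributions gives O(log n).

Answer: O(log n)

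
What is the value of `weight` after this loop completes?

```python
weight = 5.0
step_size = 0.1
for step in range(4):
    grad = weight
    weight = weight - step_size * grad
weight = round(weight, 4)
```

Gradient descent: w = 5.0 * (1 - 0.1)^4
`weight` takes the values: 5.0 → 4.5 → 4.05 → 3.645 → 3.2805

Answer: 3.2805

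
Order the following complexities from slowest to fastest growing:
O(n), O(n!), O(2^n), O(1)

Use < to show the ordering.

Ordered by growth rate: O(1) < O(n) < O(2^n) < O(n!)

Answer: O(1) < O(n) < O(2^n) < O(n!)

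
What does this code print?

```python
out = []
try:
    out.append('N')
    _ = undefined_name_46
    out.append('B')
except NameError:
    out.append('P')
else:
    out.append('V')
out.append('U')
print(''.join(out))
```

Execution trace: 'N' (try body) → 'P' (except NameError) → 'U' (after the try/except). Output: NPU

Answer: NPU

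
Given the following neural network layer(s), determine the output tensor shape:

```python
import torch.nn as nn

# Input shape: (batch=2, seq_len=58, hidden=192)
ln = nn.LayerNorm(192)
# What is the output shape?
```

Input: (2, 58, 192) -> Output: (2, 58, 192)

Answer: (2, 58, 192)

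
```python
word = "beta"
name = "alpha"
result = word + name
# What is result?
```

Trace:
`word = "beta"` → word = 'beta'
`name = "alpha"` → name = 'alpha'
`result = word + name` → result = 'betaalpha'
So result = 'betaalpha'

Answer: 'betaalpha'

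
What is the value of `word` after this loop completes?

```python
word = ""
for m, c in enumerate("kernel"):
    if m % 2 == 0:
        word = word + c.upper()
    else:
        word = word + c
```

Uppercase even positions in 'kernel'
`word` takes the values: "" → "K" → "Ke" → "KeR" → "KeRn" → "KeRnE" → "KeRnEl"

Answer: "KeRnEl"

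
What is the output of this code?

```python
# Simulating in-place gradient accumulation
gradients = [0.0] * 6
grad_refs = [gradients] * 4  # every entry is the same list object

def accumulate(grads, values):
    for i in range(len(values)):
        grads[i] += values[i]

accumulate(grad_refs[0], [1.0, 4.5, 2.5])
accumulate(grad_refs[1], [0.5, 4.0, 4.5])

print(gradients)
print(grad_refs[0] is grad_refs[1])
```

Key concept: gradient accumulation aliasing.
Step by step:
`gradients = [0.0] * 6` → gradients = [0.0, 0.0, 0.0, 0.0, 0.0, 0.0]
`grad_refs = [gradients] * 4` → grad_refs = [[0.0, 0.0, 0.0, 0.0, 0.0, 0.0], [0.0, 0.0, 0.0, 0.0, 0.0, 0.0], [0.0, 0.0, 0.0, 0.0, 0.0, 0.0], [0.0, 0.0, 0.0, 0.0, 0.0, 0.0]]
`accumulate(grad_refs[0], [1.0, 4.5, 2.5])` → gradients = [1.0, 4.5, 2.5, 0.0, 0.0, 0.0]; grad_refs = [[1.0, 4.5, 2.5, 0.0, 0.0, 0.0], [1.0, 4.5, 2.5, 0.0, 0.0, 0.0], [1.0, 4.5, 2.5, 0.0, 0.0, 0.0], [1.0, 4.5, 2.5, 0.0, 0.0, 0.0]]
`accumulate(grad_refs[1], [0.5, 4.0, 4.5])` → gradients = [1.5, 8.5, 7.0, 0.0, 0.0, 0.0]; grad_refs = [[1.5, 8.5, 7.0, 0.0, 0.0, 0.0], [1.5, 8.5, 7.0, 0.0, 0.0, 0.0], [1.5, 8.5, 7.0, 0.0, 0.0, 0.0], [1.5, 8.5, 7.0, 0.0, 0.0, 0.0]]
`print(gradients)` → prints [1.5, 8.5, 7.0, 0.0, 0.0, 0.0]
`print(grad_refs[0] is grad_refs[1])` → prints True

Answer:
[1.5, 8.5, 7.0, 0.0, 0.0, 0.0]
True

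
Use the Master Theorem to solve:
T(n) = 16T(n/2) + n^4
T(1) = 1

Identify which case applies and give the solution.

a=16, b=2, f(n)=n^4. log_2(16) = 4. Since c=4 = 4, Case 2 applies: T(n) = Θ(n^log_b(a) · log n) = O(n^4 log n).

Answer: O(n^4 log n) - Case 2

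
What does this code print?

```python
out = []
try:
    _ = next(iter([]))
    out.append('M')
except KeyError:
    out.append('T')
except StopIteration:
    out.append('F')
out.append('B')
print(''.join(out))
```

Execution trace: 'F' (except StopIteration) → 'B' (after the try/except). Output: FB

Answer: FB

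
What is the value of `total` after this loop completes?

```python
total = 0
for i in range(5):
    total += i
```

Sum of 0 to 4 = 10
`total` takes the values: 0 → 1 → 3 → 6 → 10

Answer: 10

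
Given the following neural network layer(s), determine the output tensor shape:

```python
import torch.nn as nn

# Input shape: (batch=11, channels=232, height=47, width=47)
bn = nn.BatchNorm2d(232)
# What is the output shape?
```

Input: (11, 232, 47, 47) -> Output: (11, 232, 47, 47)

Answer: (11, 232, 47, 47)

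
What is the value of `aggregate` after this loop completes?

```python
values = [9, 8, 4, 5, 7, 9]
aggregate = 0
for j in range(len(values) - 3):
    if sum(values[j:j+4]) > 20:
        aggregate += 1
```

Count windows with sum > 20
`aggregate` takes the values: 0 → 1 → 2 → 3

Answer: 3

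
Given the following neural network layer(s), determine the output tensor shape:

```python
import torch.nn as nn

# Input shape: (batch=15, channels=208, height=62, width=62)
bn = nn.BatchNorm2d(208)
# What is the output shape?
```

Input: (15, 208, 62, 62) -> Output: (15, 208, 62, 62)

Answer: (15, 208, 62, 62)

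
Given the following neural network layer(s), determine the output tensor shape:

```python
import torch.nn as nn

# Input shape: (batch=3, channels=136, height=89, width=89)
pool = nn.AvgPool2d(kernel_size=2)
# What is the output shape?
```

Input: (3, 136, 89, 89) -> Output: (3, 136, 44, 44)

Answer: (3, 136, 44, 44)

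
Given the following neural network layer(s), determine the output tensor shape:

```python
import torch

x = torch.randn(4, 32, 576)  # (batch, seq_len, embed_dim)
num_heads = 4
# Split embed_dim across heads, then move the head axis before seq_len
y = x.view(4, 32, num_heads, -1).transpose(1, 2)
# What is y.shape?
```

Input: (4, 32, 576) -> head_dim = 576 // 4 = 144; after view: (4, 32, 4, 144) -> after transpose(1, 2): (4, 4, 32, 144) -> Output: (4, 4, 32, 144)

Answer: (4, 4, 32, 144)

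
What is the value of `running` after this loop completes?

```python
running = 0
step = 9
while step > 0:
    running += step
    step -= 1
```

Sum 9 down to 1
`running` takes the values: 0 → 9 → 17 → 24 → 30 → 35 → 39 → 42 → 44 → 45

Answer: 45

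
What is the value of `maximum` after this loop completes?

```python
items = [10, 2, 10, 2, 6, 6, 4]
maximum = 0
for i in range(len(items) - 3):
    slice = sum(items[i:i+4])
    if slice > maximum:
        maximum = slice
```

Max sum of 4-element window in [10, 2, 10, 2, 6, 6, 4]
`maximum` takes the values: 0 → 24

Answer: 24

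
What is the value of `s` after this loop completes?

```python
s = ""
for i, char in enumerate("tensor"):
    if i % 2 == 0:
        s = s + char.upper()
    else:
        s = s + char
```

Uppercase even positions in 'tensor'
`s` takes the values: "" → "T" → "Te" → "TeN" → "TeNs" → "TeNsO" → "TeNsOr"

Answer: "TeNsOr"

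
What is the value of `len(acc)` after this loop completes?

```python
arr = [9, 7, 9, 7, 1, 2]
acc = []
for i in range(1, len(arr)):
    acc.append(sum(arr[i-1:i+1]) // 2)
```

Number of 2-element averages
`acc` takes the values: [] → [8] → [8, 8] → [8, 8, 8] → [8, 8, 8, 4] → [8, 8, 8, 4, 1]
So `len(acc)` = 5

Answer: 5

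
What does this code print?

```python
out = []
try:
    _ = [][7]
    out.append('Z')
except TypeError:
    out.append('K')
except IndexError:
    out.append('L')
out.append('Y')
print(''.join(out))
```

Execution trace: 'L' (except IndexError) → 'Y' (after the try/except). Output: LY

Answer: LY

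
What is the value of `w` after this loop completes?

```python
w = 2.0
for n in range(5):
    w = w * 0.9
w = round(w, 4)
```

Exponential decay: 2.0 * 0.9^5
`w` takes the values: 2.0 → 1.8 → 1.62 → 1.458 → 1.3122 → 1.18098 → 1.181

Answer: 1.181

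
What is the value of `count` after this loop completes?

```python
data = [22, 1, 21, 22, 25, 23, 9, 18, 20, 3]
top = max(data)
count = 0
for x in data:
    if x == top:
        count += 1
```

Count of max value 25 in [22, 1, 21, 22, 25, 23, 9, 18, 20, 3]
`count` takes the values: 0 → 1

Answer: 1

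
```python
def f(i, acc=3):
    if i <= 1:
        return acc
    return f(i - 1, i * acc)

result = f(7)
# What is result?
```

Accumulator trace (n, acc): (7, 3) -> (6, 21) -> (5, 126) -> (4, 630) -> (3, 2520) -> (2, 7560) -> (1, 15120) -> return 15120

Answer: 15120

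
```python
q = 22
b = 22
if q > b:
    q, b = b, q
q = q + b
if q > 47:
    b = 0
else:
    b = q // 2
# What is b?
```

Trace:
`q = 22` → q = 22
`b = 22` → b = 22
`if q > b: ...` → q > b is False → no variable changes
`q = q + b` → q = 44
`if q > 47: ...` → q > 47 is False, take else branch → no variable changes
So b = 22

Answer: 22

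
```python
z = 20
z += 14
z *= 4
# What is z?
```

Trace:
`z = 20` → z = 20
`z += 14` → z = 34
`z *= 4` → z = 136
So z = 136

Answer: 136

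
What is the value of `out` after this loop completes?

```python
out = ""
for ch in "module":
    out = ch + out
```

Reverse 'module'
`out` takes the values: "" → "m" → "om" → "dom" → "udom" → "ludom" → "eludom"

Answer: "eludom"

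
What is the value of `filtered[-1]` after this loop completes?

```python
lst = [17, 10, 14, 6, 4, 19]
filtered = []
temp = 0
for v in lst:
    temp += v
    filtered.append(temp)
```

Cumulative sum ends at 70
`filtered` takes the values: [] → [17] → [17, 27] → [17, 27, 41] → [17, 27, 41, 47] → [17, 27, 41, 47, 51] → [17, 27, 41, 47, 51, 70]
So `filtered[-1]` = 70

Answer: 70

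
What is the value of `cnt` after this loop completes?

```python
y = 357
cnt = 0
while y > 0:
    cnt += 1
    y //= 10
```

Count digits by repeated division by 10
`cnt` takes the values: 0 → 1 → 2 → 3

Answer: 3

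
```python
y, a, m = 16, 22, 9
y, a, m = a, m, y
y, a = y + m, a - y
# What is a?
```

Trace:
`y, a, m = 16, 22, 9` → y = 16; a = 22; m = 9
`y, a, m = a, m, y` → y = 22; a = 9; m = 16
`y, a = y + m, a - y` → y = 38; a = -13
So a = -13

Answer: -13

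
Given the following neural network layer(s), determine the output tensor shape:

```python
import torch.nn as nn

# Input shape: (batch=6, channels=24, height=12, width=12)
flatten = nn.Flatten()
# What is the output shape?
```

Input: (6, 24, 12, 12) -> Output: (6, 3456)

Answer: (6, 3456)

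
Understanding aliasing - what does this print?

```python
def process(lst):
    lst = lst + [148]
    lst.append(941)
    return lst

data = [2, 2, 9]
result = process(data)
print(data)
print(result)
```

Key concept: rebinding parameter vs mutation.
Step by step:
`data = [2, 2, 9]` → data = [2, 2, 9]
`result = process(data)` → result = [2, 2, 9, 148, 941]
`print(data)` → prints [2, 2, 9]
`print(result)` → prints [2, 2, 9, 148, 941]

Answer:
[2, 2, 9]
[2, 2, 9, 148, 941]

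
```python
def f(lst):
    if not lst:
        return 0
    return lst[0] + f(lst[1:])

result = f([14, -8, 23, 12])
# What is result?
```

14 + (-8) + 23 + 12 + 0 = 41

Answer: 41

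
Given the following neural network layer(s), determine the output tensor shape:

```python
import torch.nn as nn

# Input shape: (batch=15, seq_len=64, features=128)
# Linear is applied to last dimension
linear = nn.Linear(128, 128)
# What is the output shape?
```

Input: (15, 64, 128) -> Output: (15, 64, 128)

Answer: (15, 64, 128)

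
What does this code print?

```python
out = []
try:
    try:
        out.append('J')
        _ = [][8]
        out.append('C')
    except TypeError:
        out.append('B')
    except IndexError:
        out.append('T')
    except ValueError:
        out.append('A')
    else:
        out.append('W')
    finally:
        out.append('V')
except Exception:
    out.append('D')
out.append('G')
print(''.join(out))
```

Execution trace: 'J' (inner try body) → 'T' (inner except IndexError) → 'V' (inner finally) → 'G' (after the try/except). Output: JTVG

Answer: JTVG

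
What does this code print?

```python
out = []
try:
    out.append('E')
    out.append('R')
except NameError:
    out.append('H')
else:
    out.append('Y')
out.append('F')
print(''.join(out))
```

Execution trace: 'E' (try body) → 'R' (try body, no exception) → 'Y' (else) → 'F' (after the try/except). Output: ERYF

Answer: ERYF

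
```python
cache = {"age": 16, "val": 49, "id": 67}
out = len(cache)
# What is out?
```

Trace:
`cache = {"age": 16, "val": 49, "id": 67}` → cache = {'age': 16, 'val': 49, 'id': 67}
`out = len(cache)` → out = 3
So out = 3

Answer: 3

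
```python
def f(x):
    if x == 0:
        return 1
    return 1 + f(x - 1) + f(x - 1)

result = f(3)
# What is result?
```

f(x) = 1 + 2·f(x-1), f(0)=1. Closed form: (1+1)·2^3 - 1 = 15.

Answer: 15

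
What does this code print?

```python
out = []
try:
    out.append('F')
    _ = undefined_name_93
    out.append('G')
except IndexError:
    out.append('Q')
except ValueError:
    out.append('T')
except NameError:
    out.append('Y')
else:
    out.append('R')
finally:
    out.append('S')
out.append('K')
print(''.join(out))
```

Execution trace: 'F' (try body) → 'Y' (except NameError) → 'S' (finally) → 'K' (after the try/except). Output: FYSK

Answer: FYSK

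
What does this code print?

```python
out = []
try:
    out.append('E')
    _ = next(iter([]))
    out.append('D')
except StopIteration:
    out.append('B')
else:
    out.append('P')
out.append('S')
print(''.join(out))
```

Execution trace: 'E' (try body) → 'B' (except StopIteration) → 'S' (after the try/except). Output: EBS

Answer: EBS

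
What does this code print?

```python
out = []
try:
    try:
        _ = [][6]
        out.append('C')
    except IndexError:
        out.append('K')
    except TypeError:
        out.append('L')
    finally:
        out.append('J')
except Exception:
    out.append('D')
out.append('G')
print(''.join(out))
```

Execution trace: 'K' (inner except IndexError) → 'J' (inner finally) → 'G' (after the try/except). Output: KJG

Answer: KJG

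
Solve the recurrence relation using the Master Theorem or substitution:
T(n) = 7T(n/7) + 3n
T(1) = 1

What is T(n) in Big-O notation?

By Master Theorem: a=7, b=7, f(n)=3n. Since log_7(7) = 1 and f(n) = Θ(n^1), Case 2 applies. T(n) = O(n log n).

Answer: O(n log n)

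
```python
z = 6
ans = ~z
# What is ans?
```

Trace:
`z = 6` → z = 6
`ans = ~z` → ans = -7
So ans = -7

Answer: -7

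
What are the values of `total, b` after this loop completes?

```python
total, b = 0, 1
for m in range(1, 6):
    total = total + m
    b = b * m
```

Sum and factorial of 1 to 5
`total, b` takes the values: (0, 1) → (1, 1) → (3, 1) → (3, 2) → (6, 2) → (6, 6) → (10, 6) → (10, 24) → (15, 24) → (15, 120)

Answer: 15, 120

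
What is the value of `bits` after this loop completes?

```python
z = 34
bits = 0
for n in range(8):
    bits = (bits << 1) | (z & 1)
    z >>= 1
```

Reverse lowest 8 bits of 34
`bits` takes the values: 0 → 1 → 2 → 4 → 8 → 17 → 34 → 68

Answer: 68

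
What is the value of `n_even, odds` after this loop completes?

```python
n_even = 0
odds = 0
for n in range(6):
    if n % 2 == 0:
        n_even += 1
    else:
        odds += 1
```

Count evens and odds in range(6)
`n_even, odds` takes the values: (0, 0) → (1, 0) → (1, 1) → (2, 1) → (2, 2) → (3, 2) → (3, 3)

Answer: 3, 3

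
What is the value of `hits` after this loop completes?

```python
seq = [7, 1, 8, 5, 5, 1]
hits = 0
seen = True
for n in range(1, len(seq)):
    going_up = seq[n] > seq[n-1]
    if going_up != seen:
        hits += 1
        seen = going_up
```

Count direction changes in [7, 1, 8, 5, 5, 1]
`hits` takes the values: 0 → 1 → 2 → 3

Answer: 3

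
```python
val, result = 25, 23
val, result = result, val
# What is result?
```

Trace:
`val, result = 25, 23` → val = 25; result = 23
`val, result = result, val` → val = 23; result = 25
So result = 25

Answer: 25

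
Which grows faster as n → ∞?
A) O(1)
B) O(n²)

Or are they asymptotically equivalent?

O(1) vs O(n²): Higher order terms dominate.

Answer: B) O(n²) grows faster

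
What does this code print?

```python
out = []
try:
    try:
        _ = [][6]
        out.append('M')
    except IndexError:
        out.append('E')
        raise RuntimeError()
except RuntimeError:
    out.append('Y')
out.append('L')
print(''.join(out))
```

Execution trace: 'E' (inner except IndexError) → 'Y' (outer except RuntimeError) → 'L' (after the try/except). Output: EYL

Answer: EYL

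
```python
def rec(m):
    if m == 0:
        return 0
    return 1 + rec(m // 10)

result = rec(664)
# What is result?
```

Count of digits of 664: 3

Answer: 3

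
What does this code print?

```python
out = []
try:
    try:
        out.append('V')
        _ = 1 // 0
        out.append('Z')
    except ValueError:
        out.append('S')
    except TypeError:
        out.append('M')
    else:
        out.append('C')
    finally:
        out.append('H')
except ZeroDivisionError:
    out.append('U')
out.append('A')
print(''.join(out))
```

Execution trace: 'V' (try body) → 'H' (finally) → 'U' (outer except ZeroDivisionError) → 'A' (after the try/except). Output: VHUA

Answer: VHUA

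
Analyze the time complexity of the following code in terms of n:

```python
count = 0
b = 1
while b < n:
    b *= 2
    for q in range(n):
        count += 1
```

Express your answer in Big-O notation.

Each loop level contributes: log n × n. Multiplying the contributions gives O(n log n).

Answer: O(n log n)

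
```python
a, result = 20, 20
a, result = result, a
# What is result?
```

Trace:
`a, result = 20, 20` → a = 20; result = 20
`a, result = result, a` → a = 20; result = 20
So result = 20

Answer: 20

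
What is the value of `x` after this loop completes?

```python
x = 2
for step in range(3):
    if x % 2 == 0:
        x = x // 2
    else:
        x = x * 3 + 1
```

Collatz-style transformation from 2
`x` takes the values: 2 → 1 → 4 → 2

Answer: 2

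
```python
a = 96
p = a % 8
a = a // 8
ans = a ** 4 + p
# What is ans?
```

Trace:
`a = 96` → a = 96
`p = a % 8` → p = 0
`a = a // 8` → a = 12
`ans = a ** 4 + p` → ans = 20736
So ans = 20736

Answer: 20736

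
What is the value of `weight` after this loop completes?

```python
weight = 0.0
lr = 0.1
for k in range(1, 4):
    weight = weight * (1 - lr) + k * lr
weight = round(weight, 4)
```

Moving average with lr=0.1
`weight` takes the values: 0.0 → 0.1 → 0.29 → 0.561

Answer: 0.561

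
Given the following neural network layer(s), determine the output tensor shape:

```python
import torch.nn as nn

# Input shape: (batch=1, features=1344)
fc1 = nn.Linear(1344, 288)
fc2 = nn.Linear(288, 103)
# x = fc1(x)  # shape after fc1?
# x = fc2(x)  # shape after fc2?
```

Input: (1, 1344) -> after fc1: (1, 288) -> Output: (1, 103)

Answer: (1, 103)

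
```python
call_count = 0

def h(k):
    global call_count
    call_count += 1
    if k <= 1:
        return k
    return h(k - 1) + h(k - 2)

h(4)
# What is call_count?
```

Calls(k) = 1 + Calls(k-1) + Calls(k-2); Calls(0)=Calls(1)=1. For k=4 this gives 9.

Answer: 9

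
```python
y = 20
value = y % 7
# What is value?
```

Trace:
`y = 20` → y = 20
`value = y % 7` → value = 6
So value = 6

Answer: 6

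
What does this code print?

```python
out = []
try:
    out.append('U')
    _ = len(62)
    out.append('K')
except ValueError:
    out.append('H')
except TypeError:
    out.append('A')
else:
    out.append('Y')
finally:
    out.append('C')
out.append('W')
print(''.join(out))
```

Execution trace: 'U' (try body) → 'A' (except TypeError) → 'C' (finally) → 'W' (after the try/except). Output: UACW

Answer: UACW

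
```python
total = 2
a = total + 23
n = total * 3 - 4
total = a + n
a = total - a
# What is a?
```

Trace:
`total = 2` → total = 2
`a = total + 23` → a = 25
`n = total * 3 - 4` → n = 2
`total = a + n` → total = 27
`a = total - a` → a = 2
So a = 2

Answer: 2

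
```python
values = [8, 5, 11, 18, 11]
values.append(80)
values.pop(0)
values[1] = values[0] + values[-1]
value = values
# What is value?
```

Trace:
`values = [8, 5, 11, 18, 11]` → values = [8, 5, 11, 18, 11]
`values.append(80)` → values = [8, 5, 11, 18, 11, 80]
`values.pop(0)` → values = [5, 11, 18, 11, 80]
`values[1] = values[0] + values[-1]` → values = [5, 85, 18, 11, 80]
`value = values` → value = [5, 85, 18, 11, 80]
So value = [5, 85, 18, 11, 80]

Answer: [5, 85, 18, 11, 80]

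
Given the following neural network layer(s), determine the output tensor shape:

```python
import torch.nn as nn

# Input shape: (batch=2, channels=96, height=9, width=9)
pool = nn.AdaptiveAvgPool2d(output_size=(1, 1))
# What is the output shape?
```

Input: (2, 96, 9, 9) -> Output: (2, 96, 1, 1)

Answer: (2, 96, 1, 1)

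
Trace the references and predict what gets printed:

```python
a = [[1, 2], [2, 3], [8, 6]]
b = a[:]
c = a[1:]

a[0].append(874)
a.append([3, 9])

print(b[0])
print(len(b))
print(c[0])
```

Key concept: slice with nested mutation.
Step by step:
`a = [[1, 2], [2, 3], [8, 6]]` → a = [[1, 2], [2, 3], [8, 6]]
`b = a[:]` → b = [[1, 2], [2, 3], [8, 6]]
`c = a[1:]` → c = [[2, 3], [8, 6]]
`a[0].append(874)` → a = [[1, 2, 874], [2, 3], [8, 6]]; b = [[1, 2, 874], [2, 3], [8, 6]]
`a.append([3, 9])` → a = [[1, 2, 874], [2, 3], [8, 6], [3, 9]]
`print(b[0])` → prints [1, 2, 874]
`print(len(b))` → prints 3
`print(c[0])` → prints [2, 3]

Answer:
[1, 2, 874]
3
[2, 3]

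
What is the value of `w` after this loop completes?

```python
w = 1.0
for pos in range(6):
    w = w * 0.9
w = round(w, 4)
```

Exponential decay: 1.0 * 0.9^6
`w` takes the values: 1.0 → 0.9 → 0.81 → 0.729 → 0.6561 → 0.59049 → 0.531441 → 0.5314

Answer: 0.5314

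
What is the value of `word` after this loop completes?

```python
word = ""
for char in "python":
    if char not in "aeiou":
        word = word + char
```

Remove vowels from 'python'
`word` takes the values: "" → "p" → "py" → "pyt" → "pyth" → "pythn"

Answer: "pythn"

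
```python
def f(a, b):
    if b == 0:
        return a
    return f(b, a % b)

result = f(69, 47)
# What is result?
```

f(69, 47) -> f(47, 22) -> f(22, 3) -> f(3, 1) -> f(1, 0) -> 1

Answer: 1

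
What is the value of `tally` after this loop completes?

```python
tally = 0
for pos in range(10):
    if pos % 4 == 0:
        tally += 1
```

Count numbers divisible by 4 in range(10)
`tally` takes the values: 0 → 1 → 2 → 3

Answer: 3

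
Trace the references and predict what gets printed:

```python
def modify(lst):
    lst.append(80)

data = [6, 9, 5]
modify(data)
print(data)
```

Key concept: function modifies passed list.
Step by step:
`data = [6, 9, 5]` → data = [6, 9, 5]
`modify(data)` → data = [6, 9, 5, 80]
`print(data)` → prints [6, 9, 5, 80]

Answer: [6, 9, 5, 80]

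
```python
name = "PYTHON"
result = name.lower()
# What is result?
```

Trace:
`name = "PYTHON"` → name = 'PYTHON'
`result = name.lower()` → result = 'python'
So result = 'python'

Answer: 'python'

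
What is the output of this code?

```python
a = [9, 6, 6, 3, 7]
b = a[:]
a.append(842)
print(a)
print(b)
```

Key concept: slice [:] creates copy.
Step by step:
`a = [9, 6, 6, 3, 7]` → a = [9, 6, 6, 3, 7]
`b = a[:]` → b = [9, 6, 6, 3, 7]
`a.append(842)` → a = [9, 6, 6, 3, 7, 842]
`print(a)` → prints [9, 6, 6, 3, 7, 842]
`print(b)` → prints [9, 6, 6, 3, 7]

Answer:
[9, 6, 6, 3, 7, 842]
[9, 6, 6, 3, 7]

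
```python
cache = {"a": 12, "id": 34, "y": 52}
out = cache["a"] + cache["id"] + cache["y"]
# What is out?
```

Trace:
`cache = {"a": 12, "id": 34, "y": 52}` → cache = {'a': 12, 'id': 34, 'y': 52}
`out = cache["a"] + cache["id"] + cache["y"]` → out = 98
So out = 98

Answer: 98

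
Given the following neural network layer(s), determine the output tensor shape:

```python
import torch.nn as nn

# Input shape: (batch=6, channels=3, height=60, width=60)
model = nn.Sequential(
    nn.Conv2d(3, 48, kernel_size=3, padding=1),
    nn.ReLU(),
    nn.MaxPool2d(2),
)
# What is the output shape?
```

Input: (6, 3, 60, 60) -> after Conv2d: (6, 48, 60, 60) -> after ReLU: (6, 48, 60, 60) -> Output: (6, 48, 30, 30)

Answer: (6, 48, 30, 30)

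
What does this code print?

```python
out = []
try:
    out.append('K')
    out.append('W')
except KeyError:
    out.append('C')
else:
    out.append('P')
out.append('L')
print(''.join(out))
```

Execution trace: 'K' (try body) → 'W' (try body, no exception) → 'P' (else) → 'L' (after the try/except). Output: KWPL

Answer: KWPL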